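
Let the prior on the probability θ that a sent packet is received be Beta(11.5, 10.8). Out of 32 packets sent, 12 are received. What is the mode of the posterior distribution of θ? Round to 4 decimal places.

θ̂_MAP = 0.4302

Prior: Beta(11.5, 10.8).
Data: 12 successes in 32 trials. The binomial likelihood contributes θ^12(1−θ)^20, so the posterior is Beta(11.5+12, 10.8+20) = Beta(23.5, 30.8).
For Beta(a, b) with a, b > 1 the mode is (a−1)/(a+b−2) = 22.5/52.3 ≈ 0.4302.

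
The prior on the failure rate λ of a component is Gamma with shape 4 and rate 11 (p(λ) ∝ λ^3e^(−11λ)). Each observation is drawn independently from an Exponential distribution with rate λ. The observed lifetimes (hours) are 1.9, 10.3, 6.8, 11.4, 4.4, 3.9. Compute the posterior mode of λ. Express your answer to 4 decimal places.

The Exponential(rate=λ) likelihood is ∝ λ^n e^(−λΣtᵢ). Here n = 6 and Σtᵢ = 1.9 + 10.3 + 6.8 + 11.4 + 4.4 + 3.9 = 38.7.
Posterior ∝ λ^3e^(−11λ) · λ^6e^(−38.7λ) = λ^9e^(−49.7λ), i.e. Gamma(10, 49.7).
Mode = (a−1)/b = 9/49.7 ≈ 0.1811.

λ̂_MAP = 0.1811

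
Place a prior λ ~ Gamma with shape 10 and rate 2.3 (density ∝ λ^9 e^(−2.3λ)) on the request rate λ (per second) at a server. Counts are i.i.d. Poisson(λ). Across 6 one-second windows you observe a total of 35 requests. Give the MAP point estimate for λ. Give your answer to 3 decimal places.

Σxᵢ = 35, n = 6.
Posterior ∝ λ^9e^(−2.3λ) · λ^35e^(−6λ) = λ^44e^(−8.3λ), i.e. Gamma(shape=45, rate=8.3).
The mode of a Gamma(a, b) with a ≥ 1 (shape–rate) is (a−1)/b = 44/8.3 ≈ 5.301.

λ̂_MAP = 5.301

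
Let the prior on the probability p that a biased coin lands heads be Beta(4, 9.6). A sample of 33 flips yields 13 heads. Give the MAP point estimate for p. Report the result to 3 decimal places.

Prior: Beta(4, 9.6).
Data: 13 successes in 33 trials. The binomial likelihood contributes p^13(1−p)^20, so the posterior is Beta(4+13, 9.6+20) = Beta(17, 29.6).
For Beta(a, b) with a, b > 1 the mode is (a−1)/(a+b−2) = 16/44.6 ≈ 0.359.

p̂_MAP = 0.359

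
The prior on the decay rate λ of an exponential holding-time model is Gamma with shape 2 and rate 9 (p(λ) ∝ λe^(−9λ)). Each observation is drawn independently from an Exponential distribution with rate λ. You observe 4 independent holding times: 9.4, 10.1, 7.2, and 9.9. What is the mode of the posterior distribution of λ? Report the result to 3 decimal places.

The Exponential(rate=λ) likelihood is ∝ λ^n e^(−λΣtᵢ). Here n = 4 and Σtᵢ = 9.4 + 10.1 + 7.2 + 9.9 = 36.6.
Posterior ∝ λe^(−9λ) · λ^4e^(−36.6λ) = λ^5e^(−45.6λ), i.e. Gamma(6, 45.6).
Mode = (a−1)/b = 5/45.6 ≈ 0.110.

λ̂_MAP = 0.110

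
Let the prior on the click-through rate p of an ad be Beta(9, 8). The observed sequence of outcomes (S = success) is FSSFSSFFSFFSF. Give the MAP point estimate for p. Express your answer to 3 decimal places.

Prior: Beta(9, 8).
Data: 6 successes in 13 trials (from the sequence). The binomial likelihood contributes p^6(1−p)^7, so the posterior is Beta(9+6, 8+7) = Beta(15, 15).
For Beta(a, b) with a, b > 1 the mode is (a−1)/(a+b−2) = 14/28 ≈ 0.500.

p̂_MAP = 0.500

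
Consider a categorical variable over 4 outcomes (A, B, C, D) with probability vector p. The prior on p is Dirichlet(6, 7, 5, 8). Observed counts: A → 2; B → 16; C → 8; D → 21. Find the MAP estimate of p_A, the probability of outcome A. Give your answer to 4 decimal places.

The posterior is Dirichlet(αᵢ + nᵢ) = Dirichlet(8, 23, 13, 29).
For a Dirichlet(a₁,…,a_K) with all aᵢ > 1, the mode has j-th component (aⱼ − 1)/(Σaᵢ − K).
Here Σaᵢ = 73 and K = 4, so p_A = (8 − 1)/(73 − 4) = 7/69 ≈ 0.1014.

MAP estimate of p_A = 0.1014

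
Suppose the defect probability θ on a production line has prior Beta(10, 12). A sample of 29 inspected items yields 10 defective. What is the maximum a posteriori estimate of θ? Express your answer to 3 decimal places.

θ̂_MAP = 0.388

Prior: Beta(10, 12).
Data: 10 successes in 29 trials. The binomial likelihood contributes θ^10(1−θ)^19, so the posterior is Beta(10+10, 12+19) = Beta(20, 31).
For Beta(a, b) with a, b > 1 the mode is (a−1)/(a+b−2) = 19/49 ≈ 0.388.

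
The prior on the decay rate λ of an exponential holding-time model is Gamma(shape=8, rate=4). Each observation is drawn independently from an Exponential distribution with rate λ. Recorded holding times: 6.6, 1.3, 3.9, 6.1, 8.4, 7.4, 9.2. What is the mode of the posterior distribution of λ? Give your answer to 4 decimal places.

The Exponential(rate=λ) likelihood is ∝ λ^n e^(−λΣtᵢ). Here n = 7 and Σtᵢ = 6.6 + 1.3 + 3.9 + 6.1 + 8.4 + 7.4 + 9.2 = 42.9.
Posterior ∝ λ^7e^(−4λ) · λ^7e^(−42.9λ) = λ^14e^(−46.9λ), i.e. Gamma(15, 46.9).
Mode = (a−1)/b = 14/46.9 ≈ 0.2985.

λ̂_MAP = 0.2985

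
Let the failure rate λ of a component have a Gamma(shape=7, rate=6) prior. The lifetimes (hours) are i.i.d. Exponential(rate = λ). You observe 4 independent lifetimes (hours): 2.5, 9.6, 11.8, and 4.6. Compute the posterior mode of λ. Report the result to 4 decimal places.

The Exponential(rate=λ) likelihood is ∝ λ^n e^(−λΣtᵢ). Here n = 4 and Σtᵢ = 2.5 + 9.6 + 11.8 + 4.6 = 28.5.
Posterior ∝ λ^6e^(−6λ) · λ^4e^(−28.5λ) = λ^10e^(−34.5λ), i.e. Gamma(11, 34.5).
Mode = (a−1)/b = 10/34.5 ≈ 0.2899.

λ̂_MAP = 0.2899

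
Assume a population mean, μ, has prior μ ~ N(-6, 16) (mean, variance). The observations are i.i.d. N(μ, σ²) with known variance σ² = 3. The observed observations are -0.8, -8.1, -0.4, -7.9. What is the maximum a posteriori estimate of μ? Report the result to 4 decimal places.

μ̂_MAP = -4.3761

n = 4; x̄ = ((-0.8) + (-8.1) + (-0.4) + (-7.9))/4 = -17.2/4 = -4.3.
For a Normal prior and Normal likelihood with known variance, the posterior is Normal; its mode equals its mean, the precision-weighted average.
Prior precision 1/σ₀² = 1/16 = 0.0625; data precision n/σ² = 4/3.
μ̂ = (0.0625·(-6) + (4/3)·(-4.3)) / (0.0625 + 4/3) = (-733/120)/(67/48) = -1466/335 ≈ -4.3761.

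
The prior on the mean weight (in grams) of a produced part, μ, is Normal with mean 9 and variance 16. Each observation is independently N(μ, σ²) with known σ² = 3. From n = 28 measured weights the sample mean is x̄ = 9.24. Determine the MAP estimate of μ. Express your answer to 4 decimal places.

n = 28, x̄ = 9.24.
For a Normal prior and Normal likelihood with known variance, the posterior is Normal; its mode equals its mean, the precision-weighted average.
Prior precision 1/σ₀² = 1/16 = 0.0625; data precision n/σ² = 28/3.
μ̂ = (0.0625·9 + (28/3)·9.24) / (0.0625 + 28/3) = 86.8025/(451/48) = 104163/11275 ≈ 9.2384.

μ̂_MAP = 9.2384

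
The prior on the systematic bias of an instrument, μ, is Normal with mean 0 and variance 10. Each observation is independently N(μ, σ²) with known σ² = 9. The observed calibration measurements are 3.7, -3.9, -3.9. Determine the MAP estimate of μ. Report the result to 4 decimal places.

n = 3; x̄ = (3.7 + (-3.9) + (-3.9))/3 = -4.1/3 = -41/30 ≈ -1.3667.
For a Normal prior and Normal likelihood with known variance, the posterior is Normal; its mode equals its mean, the precision-weighted average.
Prior precision 1/σ₀² = 1/10 = 0.1; data precision n/σ² = 3/9 = 1/3.
μ̂ = (0.1·0 + (1/3)·(-41/30)) / (0.1 + 1/3) = (-41/90)/(13/30) = -41/39 ≈ -1.0513.

μ̂_MAP = -1.0513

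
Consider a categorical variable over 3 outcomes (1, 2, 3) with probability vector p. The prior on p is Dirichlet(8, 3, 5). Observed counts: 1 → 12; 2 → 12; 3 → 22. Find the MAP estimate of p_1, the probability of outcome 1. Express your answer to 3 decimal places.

The posterior is Dirichlet(αᵢ + nᵢ) = Dirichlet(20, 15, 27).
For a Dirichlet(a₁,…,a_K) with all aᵢ > 1, the mode has j-th component (aⱼ − 1)/(Σaᵢ − K).
Here Σaᵢ = 62 and K = 3, so p_1 = (20 − 1)/(62 − 3) = 19/59 ≈ 0.322.

MAP estimate: 0.322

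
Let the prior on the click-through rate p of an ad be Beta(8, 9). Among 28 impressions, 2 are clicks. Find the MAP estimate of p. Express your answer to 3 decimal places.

p̂_MAP = 0.209

Prior: Beta(8, 9).
Data: 2 successes in 28 trials. The binomial likelihood contributes p^2(1−p)^26, so the posterior is Beta(8+2, 9+26) = Beta(10, 35).
For Beta(a, b) with a, b > 1 the mode is (a−1)/(a+b−2) = 9/43 ≈ 0.209.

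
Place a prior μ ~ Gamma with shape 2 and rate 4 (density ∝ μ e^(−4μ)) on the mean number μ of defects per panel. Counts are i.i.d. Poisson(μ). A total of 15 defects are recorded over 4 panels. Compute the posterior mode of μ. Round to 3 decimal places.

μ̂_MAP = 2.000

Σxᵢ = 15, n = 4.
Posterior ∝ μe^(−4μ) · μ^15e^(−4μ) = μ^16e^(−8μ), i.e. Gamma(shape=17, rate=8).
The mode of a Gamma(a, b) with a ≥ 1 (shape–rate) is (a−1)/b = 16/8 ≈ 2.000.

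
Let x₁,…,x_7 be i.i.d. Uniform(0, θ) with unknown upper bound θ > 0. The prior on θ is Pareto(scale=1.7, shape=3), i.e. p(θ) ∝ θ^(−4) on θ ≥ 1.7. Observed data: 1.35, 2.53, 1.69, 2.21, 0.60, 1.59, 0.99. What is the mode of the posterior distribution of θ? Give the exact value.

The Uniform(0, θ) likelihood is θ^(−n) for θ ≥ max(xᵢ), zero otherwise. Here max(xᵢ) = 2.53.
Posterior ∝ θ^(−4) · θ^(−7) = θ^(−11) on θ ≥ max(1.7, 2.53) = 2.53.
This density is strictly decreasing in θ, so the posterior mode lies at the lower boundary of the support.

θ̂_MAP = 2.53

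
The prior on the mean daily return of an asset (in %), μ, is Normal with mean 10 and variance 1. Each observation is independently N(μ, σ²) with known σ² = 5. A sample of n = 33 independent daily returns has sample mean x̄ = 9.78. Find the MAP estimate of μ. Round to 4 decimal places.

n = 33, x̄ = 9.78.
For a Normal prior and Normal likelihood with known variance, the posterior is Normal; its mode equals its mean, the precision-weighted average.
Prior precision 1/σ₀² = 1/1 = 1; data precision n/σ² = 33/5 = 6.6.
μ̂ = (1·10 + 6.6·9.78) / (1 + 6.6) = 74.548/7.6 = 18637/1900 ≈ 9.8089.

μ̂_MAP = 9.8089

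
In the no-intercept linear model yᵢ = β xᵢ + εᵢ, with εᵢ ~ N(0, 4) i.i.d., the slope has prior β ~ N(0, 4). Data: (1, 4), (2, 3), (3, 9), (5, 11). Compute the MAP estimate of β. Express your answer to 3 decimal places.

β̂_MAP = 2.300

log p(β | y) = −Σ(yᵢ − βxᵢ)²/(2·4) − β²/(2·4) + const.
Setting the derivative to zero: Σxᵢ(yᵢ − βxᵢ)/4 − β/4 = 0, so β = Σxᵢyᵢ / (Σxᵢ² + σ²/τ²).
Σxᵢyᵢ = 1·4 + 2·3 + 3·9 + 5·11 = 92; Σxᵢ² = 39; σ²/τ² = 1.
β̂_MAP = 92 / (39 + 1) = 92/40 ≈ 2.300.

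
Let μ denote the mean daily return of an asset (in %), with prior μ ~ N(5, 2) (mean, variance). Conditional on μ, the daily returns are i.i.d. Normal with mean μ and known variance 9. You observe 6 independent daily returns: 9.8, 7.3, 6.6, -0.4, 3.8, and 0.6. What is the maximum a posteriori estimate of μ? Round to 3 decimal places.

μ̂_MAP = 4.781

n = 6; x̄ = (9.8 + 7.3 + 6.6 + (-0.4) + 3.8 + 0.6)/6 = 27.7/6 = 277/60 ≈ 4.6167.
For a Normal prior and Normal likelihood with known variance, the posterior is Normal; its mode equals its mean, the precision-weighted average.
Prior precision 1/σ₀² = 1/2 = 0.5; data precision n/σ² = 6/9 = 2/3.
μ̂ = (0.5·5 + (2/3)·(277/60)) / (0.5 + 2/3) = (251/45)/(7/6) = 502/105 ≈ 4.781.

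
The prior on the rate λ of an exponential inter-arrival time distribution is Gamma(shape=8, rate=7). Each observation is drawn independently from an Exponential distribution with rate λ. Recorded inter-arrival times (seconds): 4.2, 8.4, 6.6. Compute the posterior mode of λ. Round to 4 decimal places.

The Exponential(rate=λ) likelihood is ∝ λ^n e^(−λΣtᵢ). Here n = 3 and Σtᵢ = 4.2 + 8.4 + 6.6 = 19.2.
Posterior ∝ λ^7e^(−7λ) · λ^3e^(−19.2λ) = λ^10e^(−26.2λ), i.e. Gamma(11, 26.2).
Mode = (a−1)/b = 10/26.2 ≈ 0.3817.

λ̂_MAP = 0.3817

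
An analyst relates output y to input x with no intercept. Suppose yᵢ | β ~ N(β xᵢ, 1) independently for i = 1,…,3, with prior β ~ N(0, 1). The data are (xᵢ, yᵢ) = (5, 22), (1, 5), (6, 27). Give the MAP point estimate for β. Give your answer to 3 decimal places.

log p(β | y) = −Σ(yᵢ − βxᵢ)²/(2·1) − β²/(2·1) + const.
Setting the derivative to zero: Σxᵢ(yᵢ − βxᵢ)/1 − β/1 = 0, so β = Σxᵢyᵢ / (Σxᵢ² + σ²/τ²).
Σxᵢyᵢ = 5·22 + 1·5 + 6·27 = 277; Σxᵢ² = 62; σ²/τ² = 1.
β̂_MAP = 277 / (62 + 1) = 277/63 ≈ 4.397.

β̂_MAP = 4.397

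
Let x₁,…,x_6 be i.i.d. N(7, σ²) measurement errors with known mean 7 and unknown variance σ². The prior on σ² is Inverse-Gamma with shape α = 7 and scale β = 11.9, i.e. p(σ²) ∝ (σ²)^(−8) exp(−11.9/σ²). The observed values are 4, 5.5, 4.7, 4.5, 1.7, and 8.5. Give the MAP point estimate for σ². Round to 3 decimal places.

σ̂²_MAP = 3.497

Sum of squared deviations about the known mean: SS = (4−7)² + (5.5−7)² + (4.7−7)² + (4.5−7)² + (1.7−7)² + (8.5−7)² = 53.13.
The Normal likelihood contributes (σ²)^(−n/2) exp(−SS/(2σ²)), so the posterior is Inverse-Gamma(α + n/2, β + SS/2) = Inverse-Gamma(10, 38.465).
The mode of Inverse-Gamma(a, b) is b/(a+1) = 38.465/11 ≈ 3.497.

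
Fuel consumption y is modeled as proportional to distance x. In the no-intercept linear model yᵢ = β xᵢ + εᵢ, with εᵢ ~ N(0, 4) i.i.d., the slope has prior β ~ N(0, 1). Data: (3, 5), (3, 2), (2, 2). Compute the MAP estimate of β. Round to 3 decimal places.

β̂_MAP = 0.962

log p(β | y) = −Σ(yᵢ − βxᵢ)²/(2·4) − β²/(2·1) + const.
Setting the derivative to zero: Σxᵢ(yᵢ − βxᵢ)/4 − β/1 = 0, so β = Σxᵢyᵢ / (Σxᵢ² + σ²/τ²).
Σxᵢyᵢ = 3·5 + 3·2 + 2·2 = 25; Σxᵢ² = 22; σ²/τ² = 4.
β̂_MAP = 25 / (22 + 4) = 25/26 ≈ 0.962.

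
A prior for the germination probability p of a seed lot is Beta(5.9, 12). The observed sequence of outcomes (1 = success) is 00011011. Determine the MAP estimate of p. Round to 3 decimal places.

p̂_MAP = 0.372

Prior: Beta(5.9, 12).
Data: 4 successes in 8 trials (from the sequence). The binomial likelihood contributes p^4(1−p)^4, so the posterior is Beta(5.9+4, 12+4) = Beta(9.9, 16).
For Beta(a, b) with a, b > 1 the mode is (a−1)/(a+b−2) = 8.9/23.9 ≈ 0.372.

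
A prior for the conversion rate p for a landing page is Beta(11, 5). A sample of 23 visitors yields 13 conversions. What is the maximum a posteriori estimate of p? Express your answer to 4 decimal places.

p̂_MAP = 0.6216

Prior: Beta(11, 5).
Data: 13 successes in 23 trials. The binomial likelihood contributes p^13(1−p)^10, so the posterior is Beta(11+13, 5+10) = Beta(24, 15).
For Beta(a, b) with a, b > 1 the mode is (a−1)/(a+b−2) = 23/37 ≈ 0.6216.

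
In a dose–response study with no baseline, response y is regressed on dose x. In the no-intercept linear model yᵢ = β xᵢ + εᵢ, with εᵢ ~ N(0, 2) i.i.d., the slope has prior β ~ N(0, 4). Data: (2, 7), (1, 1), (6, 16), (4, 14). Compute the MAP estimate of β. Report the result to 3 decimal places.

β̂_MAP = 2.904

log p(β | y) = −Σ(yᵢ − βxᵢ)²/(2·2) − β²/(2·4) + const.
Setting the derivative to zero: Σxᵢ(yᵢ − βxᵢ)/2 − β/4 = 0, so β = Σxᵢyᵢ / (Σxᵢ² + σ²/τ²).
Σxᵢyᵢ = 2·7 + 1·1 + 6·16 + 4·14 = 167; Σxᵢ² = 57; σ²/τ² = 0.5.
β̂_MAP = 167 / (57 + 0.5) = 167/57.5 ≈ 2.904.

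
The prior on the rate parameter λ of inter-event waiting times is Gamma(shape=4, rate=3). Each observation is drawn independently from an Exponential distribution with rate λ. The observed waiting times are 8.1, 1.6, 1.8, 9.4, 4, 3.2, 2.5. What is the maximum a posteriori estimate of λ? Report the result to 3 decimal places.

λ̂_MAP = 0.298

The Exponential(rate=λ) likelihood is ∝ λ^n e^(−λΣtᵢ). Here n = 7 and Σtᵢ = 8.1 + 1.6 + 1.8 + 9.4 + 4 + 3.2 + 2.5 = 30.6.
Posterior ∝ λ^3e^(−3λ) · λ^7e^(−30.6λ) = λ^10e^(−33.6λ), i.e. Gamma(11, 33.6).
Mode = (a−1)/b = 10/33.6 ≈ 0.298.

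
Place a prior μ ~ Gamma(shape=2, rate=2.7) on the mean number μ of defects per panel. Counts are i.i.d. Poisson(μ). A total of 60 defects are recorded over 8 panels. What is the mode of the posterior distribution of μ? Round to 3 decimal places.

μ̂_MAP = 5.701

Σxᵢ = 60, n = 8.
Posterior ∝ μe^(−2.7μ) · μ^60e^(−8μ) = μ^61e^(−10.7μ), i.e. Gamma(shape=62, rate=10.7).
The mode of a Gamma(a, b) with a ≥ 1 (shape–rate) is (a−1)/b = 61/10.7 ≈ 5.701.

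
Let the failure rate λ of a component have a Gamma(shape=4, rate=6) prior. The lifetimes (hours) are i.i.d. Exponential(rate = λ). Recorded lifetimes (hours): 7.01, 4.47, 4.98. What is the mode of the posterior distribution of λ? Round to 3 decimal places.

The Exponential(rate=λ) likelihood is ∝ λ^n e^(−λΣtᵢ). Here n = 3 and Σtᵢ = 7.01 + 4.47 + 4.98 = 16.46.
Posterior ∝ λ^3e^(−6λ) · λ^3e^(−16.46λ) = λ^6e^(−22.46λ), i.e. Gamma(7, 22.46).
Mode = (a−1)/b = 6/22.46 ≈ 0.267.

λ̂_MAP = 0.267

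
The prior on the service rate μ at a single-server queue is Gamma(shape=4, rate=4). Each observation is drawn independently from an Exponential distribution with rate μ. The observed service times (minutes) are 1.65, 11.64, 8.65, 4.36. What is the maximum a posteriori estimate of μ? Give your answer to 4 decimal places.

The Exponential(rate=μ) likelihood is ∝ μ^n e^(−μΣtᵢ). Here n = 4 and Σtᵢ = 1.65 + 11.64 + 8.65 + 4.36 = 26.30.
Posterior ∝ μ^3e^(−4μ) · μ^4e^(−26.30μ) = μ^7e^(−30.30μ), i.e. Gamma(8, 30.30).
Mode = (a−1)/b = 7/30.30 ≈ 0.2310.

μ̂_MAP = 0.2310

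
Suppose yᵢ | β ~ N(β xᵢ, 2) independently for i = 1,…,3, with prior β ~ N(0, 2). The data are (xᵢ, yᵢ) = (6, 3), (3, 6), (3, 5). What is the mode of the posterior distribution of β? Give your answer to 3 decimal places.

β̂_MAP = 0.927

log p(β | y) = −Σ(yᵢ − βxᵢ)²/(2·2) − β²/(2·2) + const.
Setting the derivative to zero: Σxᵢ(yᵢ − βxᵢ)/2 − β/2 = 0, so β = Σxᵢyᵢ / (Σxᵢ² + σ²/τ²).
Σxᵢyᵢ = 6·3 + 3·6 + 3·5 = 51; Σxᵢ² = 54; σ²/τ² = 1.
β̂_MAP = 51 / (54 + 1) = 51/55 ≈ 0.927.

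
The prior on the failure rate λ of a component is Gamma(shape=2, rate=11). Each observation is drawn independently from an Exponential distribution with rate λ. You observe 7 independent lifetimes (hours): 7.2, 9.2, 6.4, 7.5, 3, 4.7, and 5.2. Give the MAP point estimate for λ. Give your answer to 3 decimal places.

λ̂_MAP = 0.148

The Exponential(rate=λ) likelihood is ∝ λ^n e^(−λΣtᵢ). Here n = 7 and Σtᵢ = 7.2 + 9.2 + 6.4 + 7.5 + 3 + 4.7 + 5.2 = 43.2.
Posterior ∝ λe^(−11λ) · λ^7e^(−43.2λ) = λ^8e^(−54.2λ), i.e. Gamma(9, 54.2).
Mode = (a−1)/b = 8/54.2 ≈ 0.148.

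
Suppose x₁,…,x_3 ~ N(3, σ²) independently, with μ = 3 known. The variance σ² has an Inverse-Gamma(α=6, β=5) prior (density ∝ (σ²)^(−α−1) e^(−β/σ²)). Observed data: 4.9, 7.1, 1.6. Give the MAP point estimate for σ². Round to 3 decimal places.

σ̂²_MAP = 1.905

Sum of squared deviations about the known mean: SS = (4.9−3)² + (7.1−3)² + (1.6−3)² = 22.38.
The Normal likelihood contributes (σ²)^(−n/2) exp(−SS/(2σ²)), so the posterior is Inverse-Gamma(α + n/2, β + SS/2) = Inverse-Gamma(7.5, 16.19).
The mode of Inverse-Gamma(a, b) is b/(a+1) = 16.19/8.5 ≈ 1.905.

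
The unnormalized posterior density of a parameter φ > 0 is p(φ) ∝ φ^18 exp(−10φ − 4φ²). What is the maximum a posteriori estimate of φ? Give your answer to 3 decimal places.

φ̂_MAP = 1.000

ℓ'(φ) = 18/φ − 10 − 8φ. Setting this to zero and multiplying by φ: 8φ² + 10φ − 18 = 0.
φ = (−10 + √(10² + 4·8·18)) / (2·8) = (−10 + √676) / 16 = (−10 + 26)/16 = 1.
ℓ''(φ) = −18/φ² − 8 < 0, confirming a maximum.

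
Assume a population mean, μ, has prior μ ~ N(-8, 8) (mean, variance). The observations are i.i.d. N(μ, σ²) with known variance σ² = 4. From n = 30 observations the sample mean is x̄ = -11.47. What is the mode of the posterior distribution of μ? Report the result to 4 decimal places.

n = 30, x̄ = -11.47.
For a Normal prior and Normal likelihood with known variance, the posterior is Normal; its mode equals its mean, the precision-weighted average.
Prior precision 1/σ₀² = 1/8 = 0.125; data precision n/σ² = 30/4 = 7.5.
μ̂ = (0.125·(-8) + 7.5·(-11.47)) / (0.125 + 7.5) = (-87.025)/7.625 = -3481/305 ≈ -11.4131.

μ̂_MAP = -11.4131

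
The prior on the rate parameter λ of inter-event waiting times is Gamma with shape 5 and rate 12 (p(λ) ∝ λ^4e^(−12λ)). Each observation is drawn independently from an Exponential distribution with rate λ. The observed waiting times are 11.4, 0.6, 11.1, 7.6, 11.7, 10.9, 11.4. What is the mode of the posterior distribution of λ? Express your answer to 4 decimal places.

λ̂_MAP = 0.1434

The Exponential(rate=λ) likelihood is ∝ λ^n e^(−λΣtᵢ). Here n = 7 and Σtᵢ = 11.4 + 0.6 + 11.1 + 7.6 + 11.7 + 10.9 + 11.4 = 64.7.
Posterior ∝ λ^4e^(−12λ) · λ^7e^(−64.7λ) = λ^11e^(−76.7λ), i.e. Gamma(12, 76.7).
Mode = (a−1)/b = 11/76.7 ≈ 0.1434.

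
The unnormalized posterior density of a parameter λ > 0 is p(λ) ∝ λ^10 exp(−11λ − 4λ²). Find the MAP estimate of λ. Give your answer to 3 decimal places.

ℓ'(λ) = 10/λ − 11 − 8λ. Setting this to zero and multiplying by λ: 8λ² + 11λ − 10 = 0.
λ = (−11 + √(11² + 4·8·10)) / (2·8) = (−11 + √441) / 16 = (−11 + 21)/16 = 5/8.
ℓ''(λ) = −10/λ² − 8 < 0, confirming a maximum.

λ̂_MAP = 0.625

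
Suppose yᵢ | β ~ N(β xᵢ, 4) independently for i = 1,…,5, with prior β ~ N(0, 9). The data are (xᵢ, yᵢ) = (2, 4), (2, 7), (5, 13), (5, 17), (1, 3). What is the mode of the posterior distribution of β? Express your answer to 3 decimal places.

β̂_MAP = 2.944

log p(β | y) = −Σ(yᵢ − βxᵢ)²/(2·4) − β²/(2·9) + const.
Setting the derivative to zero: Σxᵢ(yᵢ − βxᵢ)/4 − β/9 = 0, so β = Σxᵢyᵢ / (Σxᵢ² + σ²/τ²).
Σxᵢyᵢ = 2·4 + 2·7 + 5·13 + 5·17 + 1·3 = 175; Σxᵢ² = 59; σ²/τ² = 4/9.
β̂_MAP = 175 / (59 + 4/9) = 175/(535/9) = 315/107 ≈ 2.944.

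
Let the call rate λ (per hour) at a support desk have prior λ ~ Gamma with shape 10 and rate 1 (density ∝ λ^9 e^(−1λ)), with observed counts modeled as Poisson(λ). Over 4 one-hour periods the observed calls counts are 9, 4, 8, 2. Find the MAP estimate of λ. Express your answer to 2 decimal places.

λ̂_MAP = 6.40

Σxᵢ = 9+4+8+2 = 23, with n = 4.
Posterior ∝ λ^9e^(−1λ) · λ^23e^(−4λ) = λ^32e^(−5λ), i.e. Gamma(shape=33, rate=5).
The mode of a Gamma(a, b) with a ≥ 1 (shape–rate) is (a−1)/b = 32/5 ≈ 6.40.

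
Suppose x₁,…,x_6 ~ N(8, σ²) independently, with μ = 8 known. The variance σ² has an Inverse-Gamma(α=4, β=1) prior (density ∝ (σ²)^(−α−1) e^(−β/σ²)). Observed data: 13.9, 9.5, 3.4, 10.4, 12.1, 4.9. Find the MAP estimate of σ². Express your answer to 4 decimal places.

Sum of squared deviations about the known mean: SS = (13.9−8)² + (9.5−8)² + (3.4−8)² + (10.4−8)² + (12.1−8)² + (4.9−8)² = 90.4.
The Normal likelihood contributes (σ²)^(−n/2) exp(−SS/(2σ²)), so the posterior is Inverse-Gamma(α + n/2, β + SS/2) = Inverse-Gamma(7, 46.2).
The mode of Inverse-Gamma(a, b) is b/(a+1) = 46.2/8 ≈ 5.7750.

σ̂²_MAP = 5.7750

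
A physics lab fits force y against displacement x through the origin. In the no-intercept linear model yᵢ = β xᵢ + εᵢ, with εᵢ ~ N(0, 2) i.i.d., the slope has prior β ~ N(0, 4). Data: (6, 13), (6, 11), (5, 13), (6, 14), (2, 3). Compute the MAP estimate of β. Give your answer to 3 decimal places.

β̂_MAP = 2.175

log p(β | y) = −Σ(yᵢ − βxᵢ)²/(2·2) − β²/(2·4) + const.
Setting the derivative to zero: Σxᵢ(yᵢ − βxᵢ)/2 − β/4 = 0, so β = Σxᵢyᵢ / (Σxᵢ² + σ²/τ²).
Σxᵢyᵢ = 6·13 + 6·11 + 5·13 + 6·14 + 2·3 = 299; Σxᵢ² = 137; σ²/τ² = 0.5.
β̂_MAP = 299 / (137 + 0.5) = 299/137.5 ≈ 2.175.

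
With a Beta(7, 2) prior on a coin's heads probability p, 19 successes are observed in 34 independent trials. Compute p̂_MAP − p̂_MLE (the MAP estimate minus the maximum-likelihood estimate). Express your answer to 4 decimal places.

MAP − MLE = 0.0509

Posterior is Beta(26, 17); MAP = (26−1)/(43−2) = 25/41 ≈ 0.60976.
MLE ignores the prior: p̂_MLE = k/n = 19/34 ≈ 0.55882.
Difference = 25/41 − 19/34 = 71/1394 ≈ 0.0509.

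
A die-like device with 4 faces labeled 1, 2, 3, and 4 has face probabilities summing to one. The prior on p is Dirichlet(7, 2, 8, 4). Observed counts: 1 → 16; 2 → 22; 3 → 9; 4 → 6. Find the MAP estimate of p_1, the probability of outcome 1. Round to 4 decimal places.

MAP estimate: 0.3143

The posterior is Dirichlet(αᵢ + nᵢ) = Dirichlet(23, 24, 17, 10).
For a Dirichlet(a₁,…,a_K) with all aᵢ > 1, the mode has j-th component (aⱼ − 1)/(Σaᵢ − K).
Here Σaᵢ = 74 and K = 4, so p_1 = (23 − 1)/(74 − 4) = 22/70 ≈ 0.3143.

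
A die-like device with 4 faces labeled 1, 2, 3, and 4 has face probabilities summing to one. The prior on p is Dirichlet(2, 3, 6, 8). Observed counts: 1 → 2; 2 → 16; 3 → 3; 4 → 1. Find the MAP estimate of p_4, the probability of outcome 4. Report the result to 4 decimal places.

The posterior is Dirichlet(αᵢ + nᵢ) = Dirichlet(4, 19, 9, 9).
For a Dirichlet(a₁,…,a_K) with all aᵢ > 1, the mode has j-th component (aⱼ − 1)/(Σaᵢ − K).
Here Σaᵢ = 41 and K = 4, so p_4 = (9 − 1)/(41 − 4) = 8/37 ≈ 0.2162.

MAP estimate: 0.2162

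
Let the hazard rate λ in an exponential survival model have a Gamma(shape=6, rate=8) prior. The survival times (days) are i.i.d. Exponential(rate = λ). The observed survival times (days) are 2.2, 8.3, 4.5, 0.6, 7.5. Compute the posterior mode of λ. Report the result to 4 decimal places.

λ̂_MAP = 0.3215

The Exponential(rate=λ) likelihood is ∝ λ^n e^(−λΣtᵢ). Here n = 5 and Σtᵢ = 2.2 + 8.3 + 4.5 + 0.6 + 7.5 = 23.1.
Posterior ∝ λ^5e^(−8λ) · λ^5e^(−23.1λ) = λ^10e^(−31.1λ), i.e. Gamma(11, 31.1).
Mode = (a−1)/b = 10/31.1 ≈ 0.3215.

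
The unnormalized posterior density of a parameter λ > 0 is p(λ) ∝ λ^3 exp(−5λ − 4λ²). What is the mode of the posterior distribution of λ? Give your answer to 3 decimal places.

ℓ'(λ) = 3/λ − 5 − 8λ. Setting this to zero and multiplying by λ: 8λ² + 5λ − 3 = 0.
λ = (−5 + √(5² + 4·8·3)) / (2·8) = (−5 + √121) / 16 = (−5 + 11)/16 = 3/8.
ℓ''(λ) = −3/λ² − 8 < 0, confirming a maximum.

λ̂_MAP = 0.375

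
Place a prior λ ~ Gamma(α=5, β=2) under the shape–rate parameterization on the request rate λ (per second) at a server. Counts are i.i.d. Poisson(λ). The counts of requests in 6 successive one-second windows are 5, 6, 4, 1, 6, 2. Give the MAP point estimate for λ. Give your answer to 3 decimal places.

λ̂_MAP = 3.500

Σxᵢ = 5+6+4+1+6+2 = 24, with n = 6.
Posterior ∝ λ^4e^(−2λ) · λ^24e^(−6λ) = λ^28e^(−8λ), i.e. Gamma(shape=29, rate=8).
The mode of a Gamma(a, b) with a ≥ 1 (shape–rate) is (a−1)/b = 28/8 ≈ 3.500.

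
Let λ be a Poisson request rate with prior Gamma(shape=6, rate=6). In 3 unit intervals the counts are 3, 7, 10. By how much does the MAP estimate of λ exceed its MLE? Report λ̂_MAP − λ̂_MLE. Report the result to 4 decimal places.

Σxᵢ = 20. Posterior is Gamma(26, 9); MAP = (26−1)/9 = 25/9 ≈ 2.77778.
MLE = x̄ = 20/3 ≈ 6.66667.
Difference = 25/9 − 20/3 = -35/9 ≈ -3.8889.

MAP − MLE = -3.8889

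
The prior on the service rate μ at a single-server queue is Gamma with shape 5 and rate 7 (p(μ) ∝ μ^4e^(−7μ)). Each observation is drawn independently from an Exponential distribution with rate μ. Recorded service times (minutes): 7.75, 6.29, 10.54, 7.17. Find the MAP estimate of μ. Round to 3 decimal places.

μ̂_MAP = 0.206

The Exponential(rate=μ) likelihood is ∝ μ^n e^(−μΣtᵢ). Here n = 4 and Σtᵢ = 7.75 + 6.29 + 10.54 + 7.17 = 31.75.
Posterior ∝ μ^4e^(−7μ) · μ^4e^(−31.75μ) = μ^8e^(−38.75μ), i.e. Gamma(9, 38.75).
Mode = (a−1)/b = 8/38.75 ≈ 0.206.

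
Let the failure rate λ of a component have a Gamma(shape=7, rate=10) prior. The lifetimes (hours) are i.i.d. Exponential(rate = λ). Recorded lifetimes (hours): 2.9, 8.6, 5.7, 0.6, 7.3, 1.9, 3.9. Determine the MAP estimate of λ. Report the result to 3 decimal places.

The Exponential(rate=λ) likelihood is ∝ λ^n e^(−λΣtᵢ). Here n = 7 and Σtᵢ = 2.9 + 8.6 + 5.7 + 0.6 + 7.3 + 1.9 + 3.9 = 30.9.
Posterior ∝ λ^6e^(−10λ) · λ^7e^(−30.9λ) = λ^13e^(−40.9λ), i.e. Gamma(14, 40.9).
Mode = (a−1)/b = 13/40.9 ≈ 0.318.

λ̂_MAP = 0.318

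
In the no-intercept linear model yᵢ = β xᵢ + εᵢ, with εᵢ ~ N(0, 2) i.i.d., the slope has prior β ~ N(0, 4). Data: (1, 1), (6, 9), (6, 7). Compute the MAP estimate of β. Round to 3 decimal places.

β̂_MAP = 1.320

log p(β | y) = −Σ(yᵢ − βxᵢ)²/(2·2) − β²/(2·4) + const.
Setting the derivative to zero: Σxᵢ(yᵢ − βxᵢ)/2 − β/4 = 0, so β = Σxᵢyᵢ / (Σxᵢ² + σ²/τ²).
Σxᵢyᵢ = 1·1 + 6·9 + 6·7 = 97; Σxᵢ² = 73; σ²/τ² = 0.5.
β̂_MAP = 97 / (73 + 0.5) = 97/73.5 ≈ 1.320.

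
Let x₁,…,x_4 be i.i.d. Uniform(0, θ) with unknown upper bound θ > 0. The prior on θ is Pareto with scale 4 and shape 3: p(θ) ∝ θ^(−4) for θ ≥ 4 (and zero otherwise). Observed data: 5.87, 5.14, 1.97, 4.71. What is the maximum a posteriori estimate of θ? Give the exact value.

The Uniform(0, θ) likelihood is θ^(−n) for θ ≥ max(xᵢ), zero otherwise. Here max(xᵢ) = 5.87.
Posterior ∝ θ^(−4) · θ^(−4) = θ^(−8) on θ ≥ max(4, 5.87) = 5.87.
This density is strictly decreasing in θ, so the posterior mode lies at the lower boundary of the support.

θ̂_MAP = 5.87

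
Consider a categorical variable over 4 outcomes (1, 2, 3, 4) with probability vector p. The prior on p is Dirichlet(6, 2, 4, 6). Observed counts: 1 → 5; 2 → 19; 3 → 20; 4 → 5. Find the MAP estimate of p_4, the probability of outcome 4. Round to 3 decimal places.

The posterior is Dirichlet(αᵢ + nᵢ) = Dirichlet(11, 21, 24, 11).
For a Dirichlet(a₁,…,a_K) with all aᵢ > 1, the mode has j-th component (aⱼ − 1)/(Σaᵢ − K).
Here Σaᵢ = 67 and K = 4, so p_4 = (11 − 1)/(67 − 4) = 10/63 ≈ 0.159.

MAP estimate: 0.159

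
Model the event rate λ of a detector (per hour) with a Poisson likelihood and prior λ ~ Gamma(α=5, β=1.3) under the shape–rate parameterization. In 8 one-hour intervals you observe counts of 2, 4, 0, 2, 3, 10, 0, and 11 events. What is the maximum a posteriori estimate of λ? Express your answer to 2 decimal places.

Σxᵢ = 2+4+0+2+3+10+0+11 = 32, with n = 8.
Posterior ∝ λ^4e^(−1.3λ) · λ^32e^(−8λ) = λ^36e^(−9.3λ), i.e. Gamma(shape=37, rate=9.3).
The mode of a Gamma(a, b) with a ≥ 1 (shape–rate) is (a−1)/b = 36/9.3 ≈ 3.87.

λ̂_MAP = 3.87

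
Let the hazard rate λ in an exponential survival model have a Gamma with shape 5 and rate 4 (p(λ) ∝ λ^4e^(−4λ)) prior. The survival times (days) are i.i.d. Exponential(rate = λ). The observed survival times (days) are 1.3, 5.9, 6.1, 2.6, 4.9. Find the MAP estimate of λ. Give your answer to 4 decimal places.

The Exponential(rate=λ) likelihood is ∝ λ^n e^(−λΣtᵢ). Here n = 5 and Σtᵢ = 1.3 + 5.9 + 6.1 + 2.6 + 4.9 = 20.8.
Posterior ∝ λ^4e^(−4λ) · λ^5e^(−20.8λ) = λ^9e^(−24.8λ), i.e. Gamma(10, 24.8).
Mode = (a−1)/b = 9/24.8 ≈ 0.3629.

λ̂_MAP = 0.3629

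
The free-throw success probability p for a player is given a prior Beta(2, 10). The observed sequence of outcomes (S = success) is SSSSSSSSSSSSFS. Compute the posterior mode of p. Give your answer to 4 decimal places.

Prior: Beta(2, 10).
Data: 13 successes in 14 trials (from the sequence). The binomial likelihood contributes p^13(1−p)^1, so the posterior is Beta(2+13, 10+1) = Beta(15, 11).
For Beta(a, b) with a, b > 1 the mode is (a−1)/(a+b−2) = 14/24 ≈ 0.5833.

p̂_MAP = 0.5833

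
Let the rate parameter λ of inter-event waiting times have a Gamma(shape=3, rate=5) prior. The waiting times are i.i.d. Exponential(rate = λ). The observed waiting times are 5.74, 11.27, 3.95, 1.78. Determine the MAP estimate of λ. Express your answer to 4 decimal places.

The Exponential(rate=λ) likelihood is ∝ λ^n e^(−λΣtᵢ). Here n = 4 and Σtᵢ = 5.74 + 11.27 + 3.95 + 1.78 = 22.74.
Posterior ∝ λ^2e^(−5λ) · λ^4e^(−22.74λ) = λ^6e^(−27.74λ), i.e. Gamma(7, 27.74).
Mode = (a−1)/b = 6/27.74 ≈ 0.2163.

λ̂_MAP = 0.2163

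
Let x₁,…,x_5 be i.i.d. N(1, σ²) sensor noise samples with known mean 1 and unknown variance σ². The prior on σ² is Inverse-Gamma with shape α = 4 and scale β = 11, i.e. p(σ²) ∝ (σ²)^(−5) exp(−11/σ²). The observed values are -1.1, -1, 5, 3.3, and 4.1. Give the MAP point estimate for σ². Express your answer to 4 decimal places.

Sum of squared deviations about the known mean: SS = (-1.1−1)² + (-1−1)² + (5−1)² + (3.3−1)² + (4.1−1)² = 39.31.
The Normal likelihood contributes (σ²)^(−n/2) exp(−SS/(2σ²)), so the posterior is Inverse-Gamma(α + n/2, β + SS/2) = Inverse-Gamma(6.5, 30.655).
The mode of Inverse-Gamma(a, b) is b/(a+1) = 30.655/7.5 ≈ 4.0873.

σ̂²_MAP = 4.0873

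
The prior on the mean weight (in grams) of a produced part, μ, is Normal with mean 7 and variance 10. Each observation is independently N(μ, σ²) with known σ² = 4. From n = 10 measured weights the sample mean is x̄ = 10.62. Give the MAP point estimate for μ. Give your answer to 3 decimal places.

μ̂_MAP = 10.481

n = 10, x̄ = 10.62.
For a Normal prior and Normal likelihood with known variance, the posterior is Normal; its mode equals its mean, the precision-weighted average.
Prior precision 1/σ₀² = 1/10 = 0.1; data precision n/σ² = 10/4 = 2.5.
μ̂ = (0.1·7 + 2.5·10.62) / (0.1 + 2.5) = 27.25/2.6 = 545/52 ≈ 10.481.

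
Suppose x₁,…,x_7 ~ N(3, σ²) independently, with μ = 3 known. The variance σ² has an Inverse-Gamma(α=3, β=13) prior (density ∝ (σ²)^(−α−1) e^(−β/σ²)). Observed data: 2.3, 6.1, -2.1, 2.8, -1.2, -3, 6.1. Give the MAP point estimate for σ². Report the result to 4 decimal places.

σ̂²_MAP = 8.3600

Sum of squared deviations about the known mean: SS = (2.3−3)² + (6.1−3)² + (-2.1−3)² + (2.8−3)² + (-1.2−3)² + (-3−3)² + (6.1−3)² = 99.4.
The Normal likelihood contributes (σ²)^(−n/2) exp(−SS/(2σ²)), so the posterior is Inverse-Gamma(α + n/2, β + SS/2) = Inverse-Gamma(6.5, 62.7).
The mode of Inverse-Gamma(a, b) is b/(a+1) = 62.7/7.5 ≈ 8.3600.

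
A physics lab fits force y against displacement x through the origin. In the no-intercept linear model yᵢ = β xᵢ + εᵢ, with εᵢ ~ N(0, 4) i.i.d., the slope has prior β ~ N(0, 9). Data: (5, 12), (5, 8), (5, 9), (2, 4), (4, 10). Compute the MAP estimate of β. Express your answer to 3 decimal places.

log p(β | y) = −Σ(yᵢ − βxᵢ)²/(2·4) − β²/(2·9) + const.
Setting the derivative to zero: Σxᵢ(yᵢ − βxᵢ)/4 − β/9 = 0, so β = Σxᵢyᵢ / (Σxᵢ² + σ²/τ²).
Σxᵢyᵢ = 5·12 + 5·8 + 5·9 + 2·4 + 4·10 = 193; Σxᵢ² = 95; σ²/τ² = 4/9.
β̂_MAP = 193 / (95 + 4/9) = 193/(859/9) = 1737/859 ≈ 2.022.

β̂_MAP = 2.022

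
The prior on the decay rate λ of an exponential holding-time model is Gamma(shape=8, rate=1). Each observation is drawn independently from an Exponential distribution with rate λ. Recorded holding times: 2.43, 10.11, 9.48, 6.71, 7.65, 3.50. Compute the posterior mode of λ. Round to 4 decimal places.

λ̂_MAP = 0.3180

The Exponential(rate=λ) likelihood is ∝ λ^n e^(−λΣtᵢ). Here n = 6 and Σtᵢ = 2.43 + 10.11 + 9.48 + 6.71 + 7.65 + 3.50 = 39.88.
Posterior ∝ λ^7e^(−1λ) · λ^6e^(−39.88λ) = λ^13e^(−40.88λ), i.e. Gamma(14, 40.88).
Mode = (a−1)/b = 13/40.88 ≈ 0.3180.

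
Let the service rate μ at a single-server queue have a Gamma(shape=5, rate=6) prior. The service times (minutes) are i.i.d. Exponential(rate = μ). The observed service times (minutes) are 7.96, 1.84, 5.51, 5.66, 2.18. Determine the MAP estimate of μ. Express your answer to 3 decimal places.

μ̂_MAP = 0.309

The Exponential(rate=μ) likelihood is ∝ μ^n e^(−μΣtᵢ). Here n = 5 and Σtᵢ = 7.96 + 1.84 + 5.51 + 5.66 + 2.18 = 23.15.
Posterior ∝ μ^4e^(−6μ) · μ^5e^(−23.15μ) = μ^9e^(−29.15μ), i.e. Gamma(10, 29.15).
Mode = (a−1)/b = 9/29.15 ≈ 0.309.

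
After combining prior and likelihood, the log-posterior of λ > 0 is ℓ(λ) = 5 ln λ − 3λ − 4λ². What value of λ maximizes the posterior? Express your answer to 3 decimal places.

λ̂_MAP = 0.625

ℓ'(λ) = 5/λ − 3 − 8λ. Setting this to zero and multiplying by λ: 8λ² + 3λ − 5 = 0.
λ = (−3 + √(3² + 4·8·5)) / (2·8) = (−3 + √169) / 16 = (−3 + 13)/16 = 5/8.
ℓ''(λ) = −5/λ² − 8 < 0, confirming a maximum.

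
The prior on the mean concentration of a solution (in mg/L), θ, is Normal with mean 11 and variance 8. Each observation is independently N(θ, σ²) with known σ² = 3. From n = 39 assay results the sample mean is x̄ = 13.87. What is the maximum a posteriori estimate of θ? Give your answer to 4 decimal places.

θ̂_MAP = 13.8427

n = 39, x̄ = 13.87.
For a Normal prior and Normal likelihood with known variance, the posterior is Normal; its mode equals its mean, the precision-weighted average.
Prior precision 1/σ₀² = 1/8 = 0.125; data precision n/σ² = 39/3 = 13.
θ̂ = (0.125·11 + 13·13.87) / (0.125 + 13) = 181.685/13.125 = 5191/375 ≈ 13.8427.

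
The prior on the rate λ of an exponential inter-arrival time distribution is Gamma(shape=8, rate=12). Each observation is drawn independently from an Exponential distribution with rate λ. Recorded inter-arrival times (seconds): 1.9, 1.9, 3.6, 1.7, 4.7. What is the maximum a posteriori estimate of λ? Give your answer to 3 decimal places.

The Exponential(rate=λ) likelihood is ∝ λ^n e^(−λΣtᵢ). Here n = 5 and Σtᵢ = 1.9 + 1.9 + 3.6 + 1.7 + 4.7 = 13.8.
Posterior ∝ λ^7e^(−12λ) · λ^5e^(−13.8λ) = λ^12e^(−25.8λ), i.e. Gamma(13, 25.8).
Mode = (a−1)/b = 12/25.8 ≈ 0.465.

λ̂_MAP = 0.465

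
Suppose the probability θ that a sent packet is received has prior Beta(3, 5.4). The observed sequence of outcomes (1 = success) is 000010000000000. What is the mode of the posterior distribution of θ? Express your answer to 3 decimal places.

Prior: Beta(3, 5.4).
Data: 1 success in 15 trials (from the sequence). The binomial likelihood contributes θ(1−θ)^14, so the posterior is Beta(3+1, 5.4+14) = Beta(4, 19.4).
For Beta(a, b) with a, b > 1 the mode is (a−1)/(a+b−2) = 3/21.4 ≈ 0.140.

θ̂_MAP = 0.140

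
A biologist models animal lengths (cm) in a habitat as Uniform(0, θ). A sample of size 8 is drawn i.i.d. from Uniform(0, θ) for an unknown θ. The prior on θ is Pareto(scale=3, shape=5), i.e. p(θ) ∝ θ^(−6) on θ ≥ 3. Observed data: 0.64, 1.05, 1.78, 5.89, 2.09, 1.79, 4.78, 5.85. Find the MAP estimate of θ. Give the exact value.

θ̂_MAP = 5.89

The Uniform(0, θ) likelihood is θ^(−n) for θ ≥ max(xᵢ), zero otherwise. Here max(xᵢ) = 5.89.
Posterior ∝ θ^(−6) · θ^(−8) = θ^(−14) on θ ≥ max(3, 5.89) = 5.89.
This density is strictly decreasing in θ, so the posterior mode lies at the lower boundary of the support.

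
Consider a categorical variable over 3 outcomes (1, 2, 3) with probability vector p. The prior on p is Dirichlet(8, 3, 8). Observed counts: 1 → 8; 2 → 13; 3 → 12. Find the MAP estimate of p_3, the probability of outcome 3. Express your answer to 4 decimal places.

The posterior is Dirichlet(αᵢ + nᵢ) = Dirichlet(16, 16, 20).
For a Dirichlet(a₁,…,a_K) with all aᵢ > 1, the mode has j-th component (aⱼ − 1)/(Σaᵢ − K).
Here Σaᵢ = 52 and K = 3, so p_3 = (20 − 1)/(52 − 3) = 19/49 ≈ 0.3878.

MAP estimate: 0.3878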